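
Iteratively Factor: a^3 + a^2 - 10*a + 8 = (a + 4)*(a^2 - 3*a + 2) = (a - 1)*(a + 4)*(a - 2)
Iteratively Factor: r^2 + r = (r + 1)*(r)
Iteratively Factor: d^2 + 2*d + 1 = (d + 1)*(d + 1)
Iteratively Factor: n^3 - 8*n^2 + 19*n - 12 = (n - 3)*(n^2 - 5*n + 4) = (n - 4)*(n - 3)*(n - 1)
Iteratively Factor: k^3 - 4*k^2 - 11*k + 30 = (k - 5)*(k^2 + k - 6) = (k - 5)*(k - 2)*(k + 3)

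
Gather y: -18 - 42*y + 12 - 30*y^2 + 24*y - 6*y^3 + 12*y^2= -6*y^3 - 18*y^2 - 18*y - 6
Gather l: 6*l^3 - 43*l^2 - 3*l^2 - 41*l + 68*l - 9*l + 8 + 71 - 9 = 6*l^3 - 46*l^2 + 18*l + 70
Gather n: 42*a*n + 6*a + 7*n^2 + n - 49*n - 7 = 6*a + 7*n^2 + n*(42*a - 48) - 7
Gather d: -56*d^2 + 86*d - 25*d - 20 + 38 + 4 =-56*d^2 + 61*d + 22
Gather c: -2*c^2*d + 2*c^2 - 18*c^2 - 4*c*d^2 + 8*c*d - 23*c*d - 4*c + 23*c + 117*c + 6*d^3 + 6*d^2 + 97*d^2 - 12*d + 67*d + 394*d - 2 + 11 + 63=c^2*(-2*d - 16) + c*(-4*d^2 - 15*d + 136) + 6*d^3 + 103*d^2 + 449*d + 72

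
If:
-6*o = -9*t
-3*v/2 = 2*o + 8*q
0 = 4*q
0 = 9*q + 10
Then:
No Solution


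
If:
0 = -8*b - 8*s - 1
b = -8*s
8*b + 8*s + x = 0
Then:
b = -1/7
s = 1/56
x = 1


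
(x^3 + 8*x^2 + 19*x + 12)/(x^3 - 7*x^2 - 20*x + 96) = (x^2 + 4*x + 3)/(x^2 - 11*x + 24)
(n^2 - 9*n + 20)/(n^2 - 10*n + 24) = (n - 5)/(n - 6)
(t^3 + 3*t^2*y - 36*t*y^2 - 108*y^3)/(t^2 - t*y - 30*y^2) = (t^2 + 9*t*y + 18*y^2)/(t + 5*y)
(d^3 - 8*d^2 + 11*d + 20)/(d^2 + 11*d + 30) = (d^3 - 8*d^2 + 11*d + 20)/(d^2 + 11*d + 30)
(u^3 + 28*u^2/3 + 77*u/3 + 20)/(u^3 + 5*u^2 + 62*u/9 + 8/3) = 3*(u + 5)/(3*u + 2)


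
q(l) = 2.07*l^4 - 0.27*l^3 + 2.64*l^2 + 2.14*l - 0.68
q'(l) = 8.28*l^3 - 0.81*l^2 + 5.28*l + 2.14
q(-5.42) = 1894.62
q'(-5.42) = -1368.61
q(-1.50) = 13.44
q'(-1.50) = -35.55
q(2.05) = 49.03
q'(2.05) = 80.89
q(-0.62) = -0.62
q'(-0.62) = -3.42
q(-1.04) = 2.68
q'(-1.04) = -13.54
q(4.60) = 965.58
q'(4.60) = 815.23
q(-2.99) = 189.19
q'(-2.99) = -242.22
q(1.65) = 24.17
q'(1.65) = 45.84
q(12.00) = 42862.12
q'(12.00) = 14256.70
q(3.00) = 189.88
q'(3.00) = 234.25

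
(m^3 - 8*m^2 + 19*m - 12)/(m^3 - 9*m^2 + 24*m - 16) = (m - 3)/(m - 4)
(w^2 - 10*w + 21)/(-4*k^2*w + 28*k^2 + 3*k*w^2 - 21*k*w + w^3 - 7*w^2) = (w - 3)/(-4*k^2 + 3*k*w + w^2)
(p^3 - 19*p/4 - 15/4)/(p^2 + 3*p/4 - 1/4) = (4*p^2 - 4*p - 15)/(4*p - 1)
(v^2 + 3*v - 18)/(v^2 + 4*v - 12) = (v - 3)/(v - 2)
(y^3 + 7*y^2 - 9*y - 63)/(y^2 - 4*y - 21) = (y^2 + 4*y - 21)/(y - 7)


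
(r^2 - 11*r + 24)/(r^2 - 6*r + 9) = (r - 8)/(r - 3)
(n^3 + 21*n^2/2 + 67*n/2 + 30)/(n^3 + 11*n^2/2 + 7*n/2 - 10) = (2*n^2 + 13*n + 15)/(2*n^2 + 3*n - 5)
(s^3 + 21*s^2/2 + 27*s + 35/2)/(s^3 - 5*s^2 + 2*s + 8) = (2*s^2 + 19*s + 35)/(2*(s^2 - 6*s + 8))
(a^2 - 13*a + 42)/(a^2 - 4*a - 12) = (a - 7)/(a + 2)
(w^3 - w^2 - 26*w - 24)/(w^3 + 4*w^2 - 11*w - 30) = (w^3 - w^2 - 26*w - 24)/(w^3 + 4*w^2 - 11*w - 30)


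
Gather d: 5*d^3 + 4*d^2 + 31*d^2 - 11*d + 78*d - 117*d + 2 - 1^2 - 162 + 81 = 5*d^3 + 35*d^2 - 50*d - 80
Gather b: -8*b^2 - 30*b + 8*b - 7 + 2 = -8*b^2 - 22*b - 5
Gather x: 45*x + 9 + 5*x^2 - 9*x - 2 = 5*x^2 + 36*x + 7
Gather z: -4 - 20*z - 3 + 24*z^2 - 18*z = 24*z^2 - 38*z - 7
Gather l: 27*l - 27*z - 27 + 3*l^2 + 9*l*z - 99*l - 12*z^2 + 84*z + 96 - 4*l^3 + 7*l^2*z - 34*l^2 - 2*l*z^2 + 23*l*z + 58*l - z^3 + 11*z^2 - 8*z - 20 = -4*l^3 + l^2*(7*z - 31) + l*(-2*z^2 + 32*z - 14) - z^3 - z^2 + 49*z + 49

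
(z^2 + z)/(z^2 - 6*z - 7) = z/(z - 7)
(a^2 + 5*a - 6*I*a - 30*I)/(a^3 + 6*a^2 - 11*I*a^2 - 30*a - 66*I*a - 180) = (a + 5)/(a^2 + a*(6 - 5*I) - 30*I)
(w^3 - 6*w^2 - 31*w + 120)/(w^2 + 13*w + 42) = (w^3 - 6*w^2 - 31*w + 120)/(w^2 + 13*w + 42)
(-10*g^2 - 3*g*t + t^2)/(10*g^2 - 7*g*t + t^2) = (2*g + t)/(-2*g + t)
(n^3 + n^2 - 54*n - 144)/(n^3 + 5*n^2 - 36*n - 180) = (n^2 - 5*n - 24)/(n^2 - n - 30)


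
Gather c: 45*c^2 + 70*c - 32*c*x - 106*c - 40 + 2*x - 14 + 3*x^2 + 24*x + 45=45*c^2 + c*(-32*x - 36) + 3*x^2 + 26*x - 9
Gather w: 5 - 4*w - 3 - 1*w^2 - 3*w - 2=-w^2 - 7*w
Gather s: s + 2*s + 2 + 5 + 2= 3*s + 9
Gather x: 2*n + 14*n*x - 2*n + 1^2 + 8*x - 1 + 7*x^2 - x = 7*x^2 + x*(14*n + 7)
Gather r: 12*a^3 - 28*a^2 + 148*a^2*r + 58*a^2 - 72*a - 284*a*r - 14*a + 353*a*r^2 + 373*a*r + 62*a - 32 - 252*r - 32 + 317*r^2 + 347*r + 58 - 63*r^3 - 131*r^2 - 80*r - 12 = 12*a^3 + 30*a^2 - 24*a - 63*r^3 + r^2*(353*a + 186) + r*(148*a^2 + 89*a + 15) - 18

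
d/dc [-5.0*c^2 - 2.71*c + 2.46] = -10.0*c - 2.71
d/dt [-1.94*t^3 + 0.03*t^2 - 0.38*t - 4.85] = -5.82*t^2 + 0.06*t - 0.38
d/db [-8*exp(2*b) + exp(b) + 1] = (1 - 16*exp(b))*exp(b)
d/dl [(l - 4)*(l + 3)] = 2*l - 1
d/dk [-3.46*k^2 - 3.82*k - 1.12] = -6.92*k - 3.82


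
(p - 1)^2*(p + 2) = p^3 - 3*p + 2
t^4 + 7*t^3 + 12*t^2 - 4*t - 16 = (t - 1)*(t + 2)^2*(t + 4)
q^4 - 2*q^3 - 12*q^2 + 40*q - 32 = (q - 2)^3*(q + 4)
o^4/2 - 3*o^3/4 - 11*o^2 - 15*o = o*(o/2 + 1)*(o - 6)*(o + 5/2)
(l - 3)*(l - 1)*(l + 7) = l^3 + 3*l^2 - 25*l + 21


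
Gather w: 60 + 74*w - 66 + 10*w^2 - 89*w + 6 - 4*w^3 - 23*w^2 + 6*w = -4*w^3 - 13*w^2 - 9*w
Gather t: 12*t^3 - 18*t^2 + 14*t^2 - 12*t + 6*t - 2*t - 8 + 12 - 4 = 12*t^3 - 4*t^2 - 8*t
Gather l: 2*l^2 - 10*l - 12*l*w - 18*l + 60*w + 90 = 2*l^2 + l*(-12*w - 28) + 60*w + 90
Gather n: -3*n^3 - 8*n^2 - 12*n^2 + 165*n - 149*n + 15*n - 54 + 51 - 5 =-3*n^3 - 20*n^2 + 31*n - 8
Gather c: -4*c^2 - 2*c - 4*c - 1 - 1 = -4*c^2 - 6*c - 2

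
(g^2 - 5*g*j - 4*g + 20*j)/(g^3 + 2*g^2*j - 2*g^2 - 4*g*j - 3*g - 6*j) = (-g^2 + 5*g*j + 4*g - 20*j)/(-g^3 - 2*g^2*j + 2*g^2 + 4*g*j + 3*g + 6*j)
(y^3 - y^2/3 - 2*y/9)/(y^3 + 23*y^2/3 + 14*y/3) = (9*y^2 - 3*y - 2)/(3*(3*y^2 + 23*y + 14))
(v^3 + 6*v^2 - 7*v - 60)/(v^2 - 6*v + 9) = (v^2 + 9*v + 20)/(v - 3)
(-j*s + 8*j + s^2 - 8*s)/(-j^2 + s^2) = (s - 8)/(j + s)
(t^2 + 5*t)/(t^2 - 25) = t/(t - 5)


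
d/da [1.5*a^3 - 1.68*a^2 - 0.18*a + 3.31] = 4.5*a^2 - 3.36*a - 0.18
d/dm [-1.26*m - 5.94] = -1.26000000000000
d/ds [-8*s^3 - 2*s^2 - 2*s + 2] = -24*s^2 - 4*s - 2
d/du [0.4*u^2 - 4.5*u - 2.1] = 0.8*u - 4.5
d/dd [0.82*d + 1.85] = 0.820000000000000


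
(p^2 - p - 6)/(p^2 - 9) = (p + 2)/(p + 3)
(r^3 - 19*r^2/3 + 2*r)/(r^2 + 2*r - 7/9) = 3*r*(r - 6)/(3*r + 7)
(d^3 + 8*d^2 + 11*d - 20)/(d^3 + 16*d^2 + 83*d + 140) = (d - 1)/(d + 7)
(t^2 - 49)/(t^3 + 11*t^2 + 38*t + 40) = (t^2 - 49)/(t^3 + 11*t^2 + 38*t + 40)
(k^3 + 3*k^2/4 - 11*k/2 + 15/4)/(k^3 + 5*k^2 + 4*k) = (4*k^3 + 3*k^2 - 22*k + 15)/(4*k*(k^2 + 5*k + 4))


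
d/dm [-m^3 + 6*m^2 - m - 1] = -3*m^2 + 12*m - 1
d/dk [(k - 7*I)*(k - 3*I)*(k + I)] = 3*k^2 - 18*I*k - 11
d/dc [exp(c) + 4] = exp(c)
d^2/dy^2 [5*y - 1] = 0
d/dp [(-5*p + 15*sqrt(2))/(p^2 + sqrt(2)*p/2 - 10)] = 10*(p^2 - 6*sqrt(2)*p + 7)/(2*p^4 + 2*sqrt(2)*p^3 - 39*p^2 - 20*sqrt(2)*p + 200)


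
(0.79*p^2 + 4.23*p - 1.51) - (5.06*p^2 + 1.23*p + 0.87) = -4.27*p^2 + 3.0*p - 2.38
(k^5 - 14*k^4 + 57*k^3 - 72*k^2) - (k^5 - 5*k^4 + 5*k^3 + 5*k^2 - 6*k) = -9*k^4 + 52*k^3 - 77*k^2 + 6*k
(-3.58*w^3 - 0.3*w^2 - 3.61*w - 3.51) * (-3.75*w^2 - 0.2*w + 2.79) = 13.425*w^5 + 1.841*w^4 + 3.6093*w^3 + 13.0475*w^2 - 9.3699*w - 9.7929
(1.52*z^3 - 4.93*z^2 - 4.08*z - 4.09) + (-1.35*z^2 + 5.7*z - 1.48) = 1.52*z^3 - 6.28*z^2 + 1.62*z - 5.57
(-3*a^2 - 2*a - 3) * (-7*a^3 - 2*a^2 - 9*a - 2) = 21*a^5 + 20*a^4 + 52*a^3 + 30*a^2 + 31*a + 6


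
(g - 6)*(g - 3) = g^2 - 9*g + 18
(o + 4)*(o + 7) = o^2 + 11*o + 28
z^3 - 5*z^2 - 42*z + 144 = (z - 8)*(z - 3)*(z + 6)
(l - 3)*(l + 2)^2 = l^3 + l^2 - 8*l - 12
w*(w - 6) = w^2 - 6*w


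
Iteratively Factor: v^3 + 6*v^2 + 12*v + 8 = (v + 2)*(v^2 + 4*v + 4) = (v + 2)^2*(v + 2)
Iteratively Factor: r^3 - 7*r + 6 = (r - 2)*(r^2 + 2*r - 3) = (r - 2)*(r - 1)*(r + 3)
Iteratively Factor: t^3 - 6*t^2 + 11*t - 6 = (t - 3)*(t^2 - 3*t + 2) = (t - 3)*(t - 1)*(t - 2)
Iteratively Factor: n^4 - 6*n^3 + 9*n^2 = (n)*(n^3 - 6*n^2 + 9*n) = n*(n - 3)*(n^2 - 3*n) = n^2*(n - 3)*(n - 3)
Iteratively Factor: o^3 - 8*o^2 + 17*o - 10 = (o - 5)*(o^2 - 3*o + 2) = (o - 5)*(o - 2)*(o - 1)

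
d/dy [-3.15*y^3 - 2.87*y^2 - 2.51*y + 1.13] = -9.45*y^2 - 5.74*y - 2.51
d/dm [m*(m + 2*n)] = 2*m + 2*n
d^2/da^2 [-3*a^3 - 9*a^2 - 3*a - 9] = -18*a - 18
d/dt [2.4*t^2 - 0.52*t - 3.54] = 4.8*t - 0.52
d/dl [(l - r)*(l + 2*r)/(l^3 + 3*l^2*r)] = (l*(l + 3*r)*(2*l + r) - 3*(l - r)*(l + 2*r)^2)/(l^3*(l + 3*r)^2)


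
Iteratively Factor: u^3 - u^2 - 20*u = (u)*(u^2 - u - 20) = u*(u + 4)*(u - 5)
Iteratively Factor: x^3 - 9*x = (x)*(x^2 - 9) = x*(x - 3)*(x + 3)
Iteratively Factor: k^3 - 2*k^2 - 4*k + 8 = (k + 2)*(k^2 - 4*k + 4) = (k - 2)*(k + 2)*(k - 2)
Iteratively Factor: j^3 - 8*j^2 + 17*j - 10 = (j - 5)*(j^2 - 3*j + 2) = (j - 5)*(j - 2)*(j - 1)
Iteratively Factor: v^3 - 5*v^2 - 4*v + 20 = (v - 5)*(v^2 - 4) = (v - 5)*(v + 2)*(v - 2)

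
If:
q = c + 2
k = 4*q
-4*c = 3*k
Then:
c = -3/2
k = 2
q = 1/2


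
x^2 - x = x*(x - 1)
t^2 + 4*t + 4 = (t + 2)^2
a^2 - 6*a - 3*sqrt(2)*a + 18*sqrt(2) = (a - 6)*(a - 3*sqrt(2))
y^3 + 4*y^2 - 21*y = y*(y - 3)*(y + 7)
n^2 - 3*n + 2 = (n - 2)*(n - 1)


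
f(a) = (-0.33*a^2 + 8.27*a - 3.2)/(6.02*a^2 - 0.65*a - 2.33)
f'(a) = (0.65 - 12.04*a)*(-0.33*a^2 + 8.27*a - 3.2)/(6.02*a^2 - 0.65*a - 2.33)^2 + (8.27 - 0.66*a)/(6.02*a^2 - 0.65*a - 2.33)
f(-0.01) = 1.41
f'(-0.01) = -4.03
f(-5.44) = -0.32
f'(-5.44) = -0.05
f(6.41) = 0.15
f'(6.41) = -0.03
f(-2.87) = -0.60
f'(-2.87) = -0.23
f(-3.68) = -0.47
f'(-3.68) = -0.13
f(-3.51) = -0.49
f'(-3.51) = -0.14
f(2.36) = 0.49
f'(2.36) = -0.23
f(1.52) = 0.81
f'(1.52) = -0.67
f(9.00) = 0.09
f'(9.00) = -0.02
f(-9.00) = -0.21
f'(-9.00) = -0.02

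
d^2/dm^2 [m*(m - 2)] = 2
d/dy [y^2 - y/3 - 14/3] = 2*y - 1/3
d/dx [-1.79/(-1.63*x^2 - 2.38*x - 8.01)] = (-5.8354*x - 4.2602)/(1.63*x^2 + 2.38*x + 8.01)^2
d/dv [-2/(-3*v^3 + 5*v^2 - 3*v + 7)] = 2*(-9*v^2 + 10*v - 3)/(3*v^3 - 5*v^2 + 3*v - 7)^2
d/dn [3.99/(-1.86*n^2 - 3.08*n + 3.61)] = (14.8428*n + 12.2892)/(1.86*n^2 + 3.08*n - 3.61)^2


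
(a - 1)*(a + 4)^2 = a^3 + 7*a^2 + 8*a - 16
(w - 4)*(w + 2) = w^2 - 2*w - 8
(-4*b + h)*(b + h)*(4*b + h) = -16*b^3 - 16*b^2*h + b*h^2 + h^3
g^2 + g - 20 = (g - 4)*(g + 5)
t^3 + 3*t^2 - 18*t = t*(t - 3)*(t + 6)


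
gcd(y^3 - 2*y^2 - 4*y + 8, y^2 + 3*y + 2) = y + 2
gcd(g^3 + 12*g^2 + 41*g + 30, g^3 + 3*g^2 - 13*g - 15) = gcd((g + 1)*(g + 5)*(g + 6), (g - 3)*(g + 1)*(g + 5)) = g^2 + 6*g + 5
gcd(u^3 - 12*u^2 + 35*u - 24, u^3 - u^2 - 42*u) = 1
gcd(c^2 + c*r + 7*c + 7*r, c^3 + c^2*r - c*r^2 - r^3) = c + r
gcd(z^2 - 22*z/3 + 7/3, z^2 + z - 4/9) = z - 1/3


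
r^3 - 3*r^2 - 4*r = r*(r - 4)*(r + 1)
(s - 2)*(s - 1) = s^2 - 3*s + 2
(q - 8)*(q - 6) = q^2 - 14*q + 48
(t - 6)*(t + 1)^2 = t^3 - 4*t^2 - 11*t - 6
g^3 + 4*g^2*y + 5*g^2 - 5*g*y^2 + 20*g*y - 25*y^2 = (g + 5)*(g - y)*(g + 5*y)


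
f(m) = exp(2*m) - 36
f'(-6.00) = 0.00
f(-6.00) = -36.00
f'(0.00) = 2.00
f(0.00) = -35.00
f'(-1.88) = 0.05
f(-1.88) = -35.98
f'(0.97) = 13.92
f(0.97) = -29.04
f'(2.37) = 228.87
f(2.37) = 78.43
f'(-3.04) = 0.00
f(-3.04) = -36.00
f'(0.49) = 5.33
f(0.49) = -33.34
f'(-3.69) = 0.00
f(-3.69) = -36.00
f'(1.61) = 50.06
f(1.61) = -10.97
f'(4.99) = 43180.63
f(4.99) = 21554.31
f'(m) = 2*exp(2*m)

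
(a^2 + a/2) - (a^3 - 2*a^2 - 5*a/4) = -a^3 + 3*a^2 + 7*a/4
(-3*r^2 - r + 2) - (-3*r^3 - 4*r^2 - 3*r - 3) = 3*r^3 + r^2 + 2*r + 5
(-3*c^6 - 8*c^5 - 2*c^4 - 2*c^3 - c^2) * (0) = 0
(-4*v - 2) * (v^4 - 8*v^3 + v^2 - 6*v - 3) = -4*v^5 + 30*v^4 + 12*v^3 + 22*v^2 + 24*v + 6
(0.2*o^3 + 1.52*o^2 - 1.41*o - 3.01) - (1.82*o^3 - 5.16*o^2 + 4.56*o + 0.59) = -1.62*o^3 + 6.68*o^2 - 5.97*o - 3.6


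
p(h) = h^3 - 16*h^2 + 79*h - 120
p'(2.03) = 26.40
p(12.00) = 252.00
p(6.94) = -8.10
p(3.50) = 3.38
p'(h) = 3*h^2 - 32*h + 79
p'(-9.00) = 610.00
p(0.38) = -92.24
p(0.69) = -72.78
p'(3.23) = 6.94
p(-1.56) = -285.97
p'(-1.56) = 136.22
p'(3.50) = 3.75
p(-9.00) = -2856.00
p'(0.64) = 59.75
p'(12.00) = 127.00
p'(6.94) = 1.41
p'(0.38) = 67.27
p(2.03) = -17.20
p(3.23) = 1.94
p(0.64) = -75.73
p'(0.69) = 58.35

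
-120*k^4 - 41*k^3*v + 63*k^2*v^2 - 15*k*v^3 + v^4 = (-8*k + v)*(-5*k + v)*(-3*k + v)*(k + v)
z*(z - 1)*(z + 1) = z^3 - z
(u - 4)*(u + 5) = u^2 + u - 20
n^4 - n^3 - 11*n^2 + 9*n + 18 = (n - 3)*(n - 2)*(n + 1)*(n + 3)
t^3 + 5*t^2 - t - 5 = (t - 1)*(t + 1)*(t + 5)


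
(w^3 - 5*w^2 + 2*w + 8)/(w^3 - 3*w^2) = (w^3 - 5*w^2 + 2*w + 8)/(w^2*(w - 3))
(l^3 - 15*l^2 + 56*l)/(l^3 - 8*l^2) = (l - 7)/l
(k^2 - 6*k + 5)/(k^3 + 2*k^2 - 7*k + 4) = (k - 5)/(k^2 + 3*k - 4)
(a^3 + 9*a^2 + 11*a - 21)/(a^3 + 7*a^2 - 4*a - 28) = (a^2 + 2*a - 3)/(a^2 - 4)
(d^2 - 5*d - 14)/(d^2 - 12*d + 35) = (d + 2)/(d - 5)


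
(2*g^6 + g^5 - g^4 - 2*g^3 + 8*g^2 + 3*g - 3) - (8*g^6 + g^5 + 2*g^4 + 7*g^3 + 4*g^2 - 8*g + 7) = -6*g^6 - 3*g^4 - 9*g^3 + 4*g^2 + 11*g - 10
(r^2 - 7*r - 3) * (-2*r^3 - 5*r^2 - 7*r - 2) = -2*r^5 + 9*r^4 + 34*r^3 + 62*r^2 + 35*r + 6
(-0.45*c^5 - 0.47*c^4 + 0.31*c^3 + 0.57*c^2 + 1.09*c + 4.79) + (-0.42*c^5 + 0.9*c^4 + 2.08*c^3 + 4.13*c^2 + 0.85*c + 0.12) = -0.87*c^5 + 0.43*c^4 + 2.39*c^3 + 4.7*c^2 + 1.94*c + 4.91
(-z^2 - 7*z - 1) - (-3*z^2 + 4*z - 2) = 2*z^2 - 11*z + 1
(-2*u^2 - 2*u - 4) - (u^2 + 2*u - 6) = -3*u^2 - 4*u + 2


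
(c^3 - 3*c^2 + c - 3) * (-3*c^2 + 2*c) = -3*c^5 + 11*c^4 - 9*c^3 + 11*c^2 - 6*c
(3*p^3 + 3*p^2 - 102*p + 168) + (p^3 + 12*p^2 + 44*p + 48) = 4*p^3 + 15*p^2 - 58*p + 216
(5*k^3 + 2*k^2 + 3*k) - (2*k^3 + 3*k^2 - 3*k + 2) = 3*k^3 - k^2 + 6*k - 2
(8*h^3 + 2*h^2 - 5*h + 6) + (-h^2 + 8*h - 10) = 8*h^3 + h^2 + 3*h - 4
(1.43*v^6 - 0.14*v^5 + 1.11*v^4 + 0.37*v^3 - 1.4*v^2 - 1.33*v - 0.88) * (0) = 0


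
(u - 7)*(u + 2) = u^2 - 5*u - 14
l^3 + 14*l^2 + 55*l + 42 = (l + 1)*(l + 6)*(l + 7)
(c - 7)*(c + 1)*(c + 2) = c^3 - 4*c^2 - 19*c - 14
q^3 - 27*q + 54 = (q - 3)^2*(q + 6)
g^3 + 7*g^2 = g^2*(g + 7)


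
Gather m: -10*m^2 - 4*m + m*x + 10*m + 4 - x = -10*m^2 + m*(x + 6) - x + 4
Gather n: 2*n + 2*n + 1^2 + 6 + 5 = 4*n + 12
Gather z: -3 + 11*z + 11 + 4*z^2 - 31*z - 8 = 4*z^2 - 20*z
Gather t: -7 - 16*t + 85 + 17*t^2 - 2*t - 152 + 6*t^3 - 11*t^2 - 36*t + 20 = 6*t^3 + 6*t^2 - 54*t - 54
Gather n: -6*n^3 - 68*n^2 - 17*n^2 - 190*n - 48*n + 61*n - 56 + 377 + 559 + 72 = -6*n^3 - 85*n^2 - 177*n + 952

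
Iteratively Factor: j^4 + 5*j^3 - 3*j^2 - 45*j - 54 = (j + 3)*(j^3 + 2*j^2 - 9*j - 18) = (j + 2)*(j + 3)*(j^2 - 9) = (j + 2)*(j + 3)^2*(j - 3)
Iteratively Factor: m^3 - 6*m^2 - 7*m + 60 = (m + 3)*(m^2 - 9*m + 20) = (m - 4)*(m + 3)*(m - 5)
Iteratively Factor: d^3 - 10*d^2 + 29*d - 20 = (d - 4)*(d^2 - 6*d + 5) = (d - 4)*(d - 1)*(d - 5)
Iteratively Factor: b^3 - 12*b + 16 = (b + 4)*(b^2 - 4*b + 4) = (b - 2)*(b + 4)*(b - 2)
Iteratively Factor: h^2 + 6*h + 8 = (h + 2)*(h + 4)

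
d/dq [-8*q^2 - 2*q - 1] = -16*q - 2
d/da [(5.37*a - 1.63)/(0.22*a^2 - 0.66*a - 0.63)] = (-1.1814*a^2 + 0.7172*a - 4.4589)/(0.0484*a^4 - 0.2904*a^3 + 0.1584*a^2 + 0.8316*a + 0.3969)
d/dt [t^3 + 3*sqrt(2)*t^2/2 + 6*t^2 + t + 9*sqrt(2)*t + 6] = 3*t^2 + 3*sqrt(2)*t + 12*t + 1 + 9*sqrt(2)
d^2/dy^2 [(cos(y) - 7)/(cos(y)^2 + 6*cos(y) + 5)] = (-9*(1 - cos(2*y))^2*cos(y)/4 + 17*(1 - cos(2*y))^2/2 - 398*cos(y) + 84*cos(2*y) + 75*cos(3*y)/2 + cos(5*y)/2 - 444)/((cos(y) + 1)^3*(cos(y) + 5)^3)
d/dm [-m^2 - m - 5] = -2*m - 1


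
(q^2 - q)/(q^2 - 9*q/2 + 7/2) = 2*q/(2*q - 7)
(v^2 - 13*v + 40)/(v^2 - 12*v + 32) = (v - 5)/(v - 4)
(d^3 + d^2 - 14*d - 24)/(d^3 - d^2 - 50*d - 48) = (-d^3 - d^2 + 14*d + 24)/(-d^3 + d^2 + 50*d + 48)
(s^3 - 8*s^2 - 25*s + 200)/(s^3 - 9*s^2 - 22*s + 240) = (s - 5)/(s - 6)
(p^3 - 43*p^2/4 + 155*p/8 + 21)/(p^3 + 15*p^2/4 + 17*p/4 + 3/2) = (p^2 - 23*p/2 + 28)/(p^2 + 3*p + 2)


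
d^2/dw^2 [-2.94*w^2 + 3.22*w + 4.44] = -5.88000000000000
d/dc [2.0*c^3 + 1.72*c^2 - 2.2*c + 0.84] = 6.0*c^2 + 3.44*c - 2.2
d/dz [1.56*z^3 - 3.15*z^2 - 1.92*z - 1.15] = 4.68*z^2 - 6.3*z - 1.92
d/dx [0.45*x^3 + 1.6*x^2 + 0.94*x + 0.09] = 1.35*x^2 + 3.2*x + 0.94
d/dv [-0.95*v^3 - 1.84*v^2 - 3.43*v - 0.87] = -2.85*v^2 - 3.68*v - 3.43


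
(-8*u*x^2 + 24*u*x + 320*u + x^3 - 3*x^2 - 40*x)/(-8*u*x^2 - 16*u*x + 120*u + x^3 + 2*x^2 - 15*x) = (x - 8)/(x - 3)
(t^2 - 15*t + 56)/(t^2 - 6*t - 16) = (t - 7)/(t + 2)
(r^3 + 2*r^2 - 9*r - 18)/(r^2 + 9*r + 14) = (r^2 - 9)/(r + 7)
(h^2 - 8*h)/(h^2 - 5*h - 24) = h/(h + 3)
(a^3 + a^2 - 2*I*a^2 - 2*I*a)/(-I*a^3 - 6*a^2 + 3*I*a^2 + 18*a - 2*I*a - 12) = (I*a^3 + a^2*(2 + I) + 2*a)/(a^3 + a^2*(-3 - 6*I) + a*(2 + 18*I) - 12*I)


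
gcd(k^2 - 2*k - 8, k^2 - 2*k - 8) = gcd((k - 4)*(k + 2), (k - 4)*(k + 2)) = k^2 - 2*k - 8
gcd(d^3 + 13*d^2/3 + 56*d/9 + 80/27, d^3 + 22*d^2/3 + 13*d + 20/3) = d + 4/3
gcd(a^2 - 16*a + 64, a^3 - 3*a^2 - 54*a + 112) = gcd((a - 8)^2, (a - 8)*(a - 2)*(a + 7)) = a - 8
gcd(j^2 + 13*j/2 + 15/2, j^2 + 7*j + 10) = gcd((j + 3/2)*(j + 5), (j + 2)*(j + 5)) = j + 5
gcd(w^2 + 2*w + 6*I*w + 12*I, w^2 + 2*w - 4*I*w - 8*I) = w + 2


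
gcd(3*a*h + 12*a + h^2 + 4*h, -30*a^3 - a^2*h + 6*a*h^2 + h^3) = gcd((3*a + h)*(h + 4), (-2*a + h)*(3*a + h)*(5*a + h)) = 3*a + h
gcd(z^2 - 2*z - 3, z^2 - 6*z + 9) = z - 3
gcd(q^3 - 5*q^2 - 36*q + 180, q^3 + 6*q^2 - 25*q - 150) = q^2 + q - 30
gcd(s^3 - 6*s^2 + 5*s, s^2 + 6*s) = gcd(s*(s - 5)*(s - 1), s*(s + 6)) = s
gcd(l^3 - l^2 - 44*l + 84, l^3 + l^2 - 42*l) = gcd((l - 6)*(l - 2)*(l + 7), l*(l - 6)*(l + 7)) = l^2 + l - 42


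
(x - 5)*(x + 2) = x^2 - 3*x - 10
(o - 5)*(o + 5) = o^2 - 25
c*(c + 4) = c^2 + 4*c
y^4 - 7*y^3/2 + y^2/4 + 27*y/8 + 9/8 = (y - 3)*(y - 3/2)*(y + 1/2)^2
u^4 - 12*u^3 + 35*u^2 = u^2*(u - 7)*(u - 5)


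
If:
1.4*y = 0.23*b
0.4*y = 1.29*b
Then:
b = 0.00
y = 0.00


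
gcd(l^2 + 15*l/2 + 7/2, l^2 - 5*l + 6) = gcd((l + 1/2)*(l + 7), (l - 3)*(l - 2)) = 1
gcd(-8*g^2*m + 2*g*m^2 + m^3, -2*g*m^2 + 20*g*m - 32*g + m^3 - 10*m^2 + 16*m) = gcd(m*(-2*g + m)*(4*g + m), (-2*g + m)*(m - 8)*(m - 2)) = 2*g - m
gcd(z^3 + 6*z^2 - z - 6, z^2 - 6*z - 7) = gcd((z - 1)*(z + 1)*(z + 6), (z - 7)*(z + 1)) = z + 1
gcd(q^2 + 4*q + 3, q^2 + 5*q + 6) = q + 3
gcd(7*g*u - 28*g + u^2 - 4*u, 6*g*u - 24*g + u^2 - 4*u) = u - 4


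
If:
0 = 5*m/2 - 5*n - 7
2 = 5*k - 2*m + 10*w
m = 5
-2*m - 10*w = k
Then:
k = 11/2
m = 5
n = 11/10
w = -31/20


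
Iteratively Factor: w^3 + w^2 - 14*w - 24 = (w + 3)*(w^2 - 2*w - 8) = (w - 4)*(w + 3)*(w + 2)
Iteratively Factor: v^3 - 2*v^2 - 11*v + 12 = (v + 3)*(v^2 - 5*v + 4) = (v - 4)*(v + 3)*(v - 1)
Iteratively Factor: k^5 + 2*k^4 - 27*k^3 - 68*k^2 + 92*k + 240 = (k + 2)*(k^4 - 27*k^2 - 14*k + 120) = (k - 5)*(k + 2)*(k^3 + 5*k^2 - 2*k - 24) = (k - 5)*(k + 2)*(k + 4)*(k^2 + k - 6) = (k - 5)*(k + 2)*(k + 3)*(k + 4)*(k - 2)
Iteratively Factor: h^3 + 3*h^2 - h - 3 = (h + 1)*(h^2 + 2*h - 3) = (h + 1)*(h + 3)*(h - 1)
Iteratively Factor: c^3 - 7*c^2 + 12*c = (c - 4)*(c^2 - 3*c) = c*(c - 4)*(c - 3)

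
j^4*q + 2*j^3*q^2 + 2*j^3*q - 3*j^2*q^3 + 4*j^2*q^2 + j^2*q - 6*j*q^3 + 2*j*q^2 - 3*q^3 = (j + 1)*(j - q)*(j + 3*q)*(j*q + q)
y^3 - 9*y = y*(y - 3)*(y + 3)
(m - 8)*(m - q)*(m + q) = m^3 - 8*m^2 - m*q^2 + 8*q^2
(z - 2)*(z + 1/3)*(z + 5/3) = z^3 - 31*z/9 - 10/9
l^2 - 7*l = l*(l - 7)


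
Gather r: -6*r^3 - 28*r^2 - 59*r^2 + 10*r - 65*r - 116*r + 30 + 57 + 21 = -6*r^3 - 87*r^2 - 171*r + 108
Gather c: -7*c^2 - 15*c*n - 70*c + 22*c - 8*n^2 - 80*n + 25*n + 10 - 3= -7*c^2 + c*(-15*n - 48) - 8*n^2 - 55*n + 7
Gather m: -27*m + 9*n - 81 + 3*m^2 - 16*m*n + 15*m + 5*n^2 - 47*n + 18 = 3*m^2 + m*(-16*n - 12) + 5*n^2 - 38*n - 63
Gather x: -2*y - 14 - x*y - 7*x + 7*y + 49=x*(-y - 7) + 5*y + 35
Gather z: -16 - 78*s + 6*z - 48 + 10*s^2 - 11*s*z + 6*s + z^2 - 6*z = 10*s^2 - 11*s*z - 72*s + z^2 - 64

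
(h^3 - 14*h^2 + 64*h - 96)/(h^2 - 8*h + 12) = (h^2 - 8*h + 16)/(h - 2)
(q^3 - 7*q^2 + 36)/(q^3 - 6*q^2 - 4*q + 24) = (q - 3)/(q - 2)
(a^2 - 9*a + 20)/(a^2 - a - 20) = (a - 4)/(a + 4)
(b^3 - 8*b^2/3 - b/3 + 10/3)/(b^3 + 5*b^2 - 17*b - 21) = (3*b^2 - 11*b + 10)/(3*(b^2 + 4*b - 21))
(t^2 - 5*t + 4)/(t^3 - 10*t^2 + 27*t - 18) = (t - 4)/(t^2 - 9*t + 18)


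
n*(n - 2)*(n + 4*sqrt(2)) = n^3 - 2*n^2 + 4*sqrt(2)*n^2 - 8*sqrt(2)*n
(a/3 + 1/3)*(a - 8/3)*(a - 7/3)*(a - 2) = a^4/3 - 2*a^3 + 83*a^2/27 + 34*a/27 - 112/27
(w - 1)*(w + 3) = w^2 + 2*w - 3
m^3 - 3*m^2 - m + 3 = (m - 3)*(m - 1)*(m + 1)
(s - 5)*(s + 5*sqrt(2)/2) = s^2 - 5*s + 5*sqrt(2)*s/2 - 25*sqrt(2)/2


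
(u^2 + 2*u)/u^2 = (u + 2)/u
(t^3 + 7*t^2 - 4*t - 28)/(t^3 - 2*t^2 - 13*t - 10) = (t^2 + 5*t - 14)/(t^2 - 4*t - 5)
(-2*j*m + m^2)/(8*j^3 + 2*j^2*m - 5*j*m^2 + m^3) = -m/(4*j^2 + 3*j*m - m^2)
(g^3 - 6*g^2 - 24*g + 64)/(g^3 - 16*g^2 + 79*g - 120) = (g^2 + 2*g - 8)/(g^2 - 8*g + 15)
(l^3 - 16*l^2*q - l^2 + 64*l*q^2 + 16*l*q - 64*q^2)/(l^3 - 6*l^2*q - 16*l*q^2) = (l^2 - 8*l*q - l + 8*q)/(l*(l + 2*q))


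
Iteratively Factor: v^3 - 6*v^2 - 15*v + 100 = (v - 5)*(v^2 - v - 20) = (v - 5)^2*(v + 4)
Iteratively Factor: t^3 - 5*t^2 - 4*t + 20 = (t + 2)*(t^2 - 7*t + 10) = (t - 5)*(t + 2)*(t - 2)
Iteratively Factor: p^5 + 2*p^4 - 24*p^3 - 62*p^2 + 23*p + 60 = (p + 1)*(p^4 + p^3 - 25*p^2 - 37*p + 60) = (p - 1)*(p + 1)*(p^3 + 2*p^2 - 23*p - 60) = (p - 1)*(p + 1)*(p + 4)*(p^2 - 2*p - 15) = (p - 1)*(p + 1)*(p + 3)*(p + 4)*(p - 5)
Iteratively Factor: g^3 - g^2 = (g)*(g^2 - g) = g^2*(g - 1)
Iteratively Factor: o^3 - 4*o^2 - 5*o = (o - 5)*(o^2 + o) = o*(o - 5)*(o + 1)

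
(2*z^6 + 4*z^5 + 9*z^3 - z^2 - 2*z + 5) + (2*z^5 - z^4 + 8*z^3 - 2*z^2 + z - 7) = 2*z^6 + 6*z^5 - z^4 + 17*z^3 - 3*z^2 - z - 2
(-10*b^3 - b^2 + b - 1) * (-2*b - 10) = 20*b^4 + 102*b^3 + 8*b^2 - 8*b + 10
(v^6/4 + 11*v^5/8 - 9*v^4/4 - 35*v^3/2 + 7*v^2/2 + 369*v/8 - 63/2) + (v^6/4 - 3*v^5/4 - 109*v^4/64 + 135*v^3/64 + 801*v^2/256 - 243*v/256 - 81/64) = v^6/2 + 5*v^5/8 - 253*v^4/64 - 985*v^3/64 + 1697*v^2/256 + 11565*v/256 - 2097/64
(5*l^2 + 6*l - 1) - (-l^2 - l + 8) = 6*l^2 + 7*l - 9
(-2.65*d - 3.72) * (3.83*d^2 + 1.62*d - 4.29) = -10.1495*d^3 - 18.5406*d^2 + 5.3421*d + 15.9588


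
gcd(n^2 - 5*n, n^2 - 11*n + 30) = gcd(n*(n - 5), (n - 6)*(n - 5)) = n - 5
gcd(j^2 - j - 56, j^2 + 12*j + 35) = j + 7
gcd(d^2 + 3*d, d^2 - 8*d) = d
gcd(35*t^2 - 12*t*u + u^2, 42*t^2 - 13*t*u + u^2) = 7*t - u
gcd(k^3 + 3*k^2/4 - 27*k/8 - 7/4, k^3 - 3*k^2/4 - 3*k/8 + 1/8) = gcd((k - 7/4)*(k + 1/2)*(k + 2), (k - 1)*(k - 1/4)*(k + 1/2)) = k + 1/2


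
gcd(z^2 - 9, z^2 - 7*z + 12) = z - 3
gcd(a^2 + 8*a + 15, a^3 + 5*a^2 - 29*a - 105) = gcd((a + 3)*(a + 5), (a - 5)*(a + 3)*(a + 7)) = a + 3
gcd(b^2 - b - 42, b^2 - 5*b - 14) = b - 7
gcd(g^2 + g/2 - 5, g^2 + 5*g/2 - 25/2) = 1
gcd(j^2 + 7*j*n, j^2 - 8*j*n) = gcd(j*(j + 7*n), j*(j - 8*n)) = j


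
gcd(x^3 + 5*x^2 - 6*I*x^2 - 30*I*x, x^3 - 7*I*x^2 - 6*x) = x^2 - 6*I*x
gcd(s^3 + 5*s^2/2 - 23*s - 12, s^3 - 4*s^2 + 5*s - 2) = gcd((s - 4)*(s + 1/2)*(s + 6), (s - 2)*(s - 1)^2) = 1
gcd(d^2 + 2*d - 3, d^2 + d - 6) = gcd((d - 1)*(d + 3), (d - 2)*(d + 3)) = d + 3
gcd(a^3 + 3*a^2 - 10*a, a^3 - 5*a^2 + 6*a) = a^2 - 2*a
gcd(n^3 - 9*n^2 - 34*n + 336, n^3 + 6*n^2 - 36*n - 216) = n + 6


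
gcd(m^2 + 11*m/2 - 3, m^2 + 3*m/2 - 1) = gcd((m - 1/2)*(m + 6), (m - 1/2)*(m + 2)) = m - 1/2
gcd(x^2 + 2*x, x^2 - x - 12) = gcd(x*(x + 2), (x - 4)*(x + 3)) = 1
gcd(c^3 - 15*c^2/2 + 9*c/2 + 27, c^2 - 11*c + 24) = c - 3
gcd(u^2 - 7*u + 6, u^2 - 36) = u - 6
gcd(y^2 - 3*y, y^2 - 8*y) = y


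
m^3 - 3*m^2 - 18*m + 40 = (m - 5)*(m - 2)*(m + 4)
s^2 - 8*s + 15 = (s - 5)*(s - 3)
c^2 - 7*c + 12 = (c - 4)*(c - 3)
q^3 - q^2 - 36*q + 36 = (q - 6)*(q - 1)*(q + 6)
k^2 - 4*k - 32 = (k - 8)*(k + 4)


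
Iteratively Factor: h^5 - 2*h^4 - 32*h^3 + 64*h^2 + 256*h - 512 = (h - 4)*(h^4 + 2*h^3 - 24*h^2 - 32*h + 128) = (h - 4)*(h + 4)*(h^3 - 2*h^2 - 16*h + 32) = (h - 4)^2*(h + 4)*(h^2 + 2*h - 8) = (h - 4)^2*(h - 2)*(h + 4)*(h + 4)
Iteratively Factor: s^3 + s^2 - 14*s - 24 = (s + 3)*(s^2 - 2*s - 8) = (s + 2)*(s + 3)*(s - 4)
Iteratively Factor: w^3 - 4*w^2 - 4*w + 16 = (w - 4)*(w^2 - 4) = (w - 4)*(w + 2)*(w - 2)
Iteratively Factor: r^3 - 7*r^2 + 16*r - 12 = (r - 2)*(r^2 - 5*r + 6) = (r - 3)*(r - 2)*(r - 2)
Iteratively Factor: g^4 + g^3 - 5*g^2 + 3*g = (g)*(g^3 + g^2 - 5*g + 3) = g*(g - 1)*(g^2 + 2*g - 3) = g*(g - 1)*(g + 3)*(g - 1)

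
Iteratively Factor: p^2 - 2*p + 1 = (p - 1)*(p - 1)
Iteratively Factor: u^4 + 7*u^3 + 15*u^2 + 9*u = (u)*(u^3 + 7*u^2 + 15*u + 9) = u*(u + 1)*(u^2 + 6*u + 9) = u*(u + 1)*(u + 3)*(u + 3)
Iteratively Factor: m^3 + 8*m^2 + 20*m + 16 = (m + 2)*(m^2 + 6*m + 8) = (m + 2)*(m + 4)*(m + 2)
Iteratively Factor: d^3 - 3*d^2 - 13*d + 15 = (d + 3)*(d^2 - 6*d + 5) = (d - 1)*(d + 3)*(d - 5)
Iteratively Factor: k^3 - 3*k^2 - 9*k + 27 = (k - 3)*(k^2 - 9) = (k - 3)*(k + 3)*(k - 3)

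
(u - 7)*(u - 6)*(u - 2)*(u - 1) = u^4 - 16*u^3 + 83*u^2 - 152*u + 84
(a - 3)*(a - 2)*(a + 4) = a^3 - a^2 - 14*a + 24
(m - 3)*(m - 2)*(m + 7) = m^3 + 2*m^2 - 29*m + 42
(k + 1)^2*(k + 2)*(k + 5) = k^4 + 9*k^3 + 25*k^2 + 27*k + 10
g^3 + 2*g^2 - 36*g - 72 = (g - 6)*(g + 2)*(g + 6)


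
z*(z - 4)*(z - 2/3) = z^3 - 14*z^2/3 + 8*z/3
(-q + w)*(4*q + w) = -4*q^2 + 3*q*w + w^2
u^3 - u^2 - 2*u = u*(u - 2)*(u + 1)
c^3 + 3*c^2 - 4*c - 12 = (c - 2)*(c + 2)*(c + 3)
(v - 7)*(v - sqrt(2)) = v^2 - 7*v - sqrt(2)*v + 7*sqrt(2)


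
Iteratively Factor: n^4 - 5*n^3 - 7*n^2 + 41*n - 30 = (n - 1)*(n^3 - 4*n^2 - 11*n + 30) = (n - 1)*(n + 3)*(n^2 - 7*n + 10) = (n - 2)*(n - 1)*(n + 3)*(n - 5)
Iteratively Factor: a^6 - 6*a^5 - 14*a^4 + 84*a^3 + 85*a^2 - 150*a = (a)*(a^5 - 6*a^4 - 14*a^3 + 84*a^2 + 85*a - 150) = a*(a + 2)*(a^4 - 8*a^3 + 2*a^2 + 80*a - 75) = a*(a - 5)*(a + 2)*(a^3 - 3*a^2 - 13*a + 15) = a*(a - 5)*(a - 1)*(a + 2)*(a^2 - 2*a - 15) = a*(a - 5)^2*(a - 1)*(a + 2)*(a + 3)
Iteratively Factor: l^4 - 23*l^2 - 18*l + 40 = (l + 2)*(l^3 - 2*l^2 - 19*l + 20) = (l - 1)*(l + 2)*(l^2 - l - 20) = (l - 1)*(l + 2)*(l + 4)*(l - 5)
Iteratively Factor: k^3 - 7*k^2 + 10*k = (k)*(k^2 - 7*k + 10) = k*(k - 2)*(k - 5)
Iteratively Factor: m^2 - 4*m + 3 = (m - 3)*(m - 1)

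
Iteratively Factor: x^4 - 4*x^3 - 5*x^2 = (x + 1)*(x^3 - 5*x^2) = x*(x + 1)*(x^2 - 5*x) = x^2*(x + 1)*(x - 5)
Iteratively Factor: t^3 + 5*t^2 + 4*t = (t + 1)*(t^2 + 4*t) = (t + 1)*(t + 4)*(t)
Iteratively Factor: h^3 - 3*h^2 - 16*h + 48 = (h - 4)*(h^2 + h - 12) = (h - 4)*(h + 4)*(h - 3)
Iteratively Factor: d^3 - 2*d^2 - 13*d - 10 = (d + 2)*(d^2 - 4*d - 5) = (d + 1)*(d + 2)*(d - 5)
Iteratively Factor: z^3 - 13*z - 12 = (z - 4)*(z^2 + 4*z + 3) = (z - 4)*(z + 3)*(z + 1)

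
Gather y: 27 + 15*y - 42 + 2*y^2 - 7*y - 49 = 2*y^2 + 8*y - 64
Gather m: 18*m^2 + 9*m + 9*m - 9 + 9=18*m^2 + 18*m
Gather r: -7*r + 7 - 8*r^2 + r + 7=-8*r^2 - 6*r + 14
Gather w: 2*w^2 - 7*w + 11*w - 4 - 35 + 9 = 2*w^2 + 4*w - 30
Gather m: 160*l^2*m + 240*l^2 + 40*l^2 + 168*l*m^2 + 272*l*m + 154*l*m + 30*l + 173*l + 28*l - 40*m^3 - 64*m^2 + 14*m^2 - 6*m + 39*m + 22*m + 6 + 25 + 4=280*l^2 + 231*l - 40*m^3 + m^2*(168*l - 50) + m*(160*l^2 + 426*l + 55) + 35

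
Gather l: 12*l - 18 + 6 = 12*l - 12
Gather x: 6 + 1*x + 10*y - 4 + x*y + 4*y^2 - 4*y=x*(y + 1) + 4*y^2 + 6*y + 2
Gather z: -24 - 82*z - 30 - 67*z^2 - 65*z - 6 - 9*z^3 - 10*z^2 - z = -9*z^3 - 77*z^2 - 148*z - 60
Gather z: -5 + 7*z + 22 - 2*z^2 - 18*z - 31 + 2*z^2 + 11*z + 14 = 0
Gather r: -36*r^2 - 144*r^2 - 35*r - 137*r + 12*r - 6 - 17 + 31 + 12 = -180*r^2 - 160*r + 20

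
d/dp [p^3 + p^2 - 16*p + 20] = 3*p^2 + 2*p - 16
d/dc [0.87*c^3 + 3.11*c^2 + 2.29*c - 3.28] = 2.61*c^2 + 6.22*c + 2.29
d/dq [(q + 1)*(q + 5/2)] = 2*q + 7/2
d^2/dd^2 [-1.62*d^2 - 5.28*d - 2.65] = -3.24000000000000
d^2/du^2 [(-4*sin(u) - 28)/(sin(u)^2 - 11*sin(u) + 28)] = 4*(sin(u)^5 + 39*sin(u)^4 - 401*sin(u)^3 + 329*sin(u)^2 + 3570*sin(u) - 1918)/(sin(u)^2 - 11*sin(u) + 28)^3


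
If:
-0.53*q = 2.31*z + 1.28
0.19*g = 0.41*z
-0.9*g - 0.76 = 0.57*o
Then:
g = 2.15789473684211*z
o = -3.40720221606648*z - 1.33333333333333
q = -4.35849056603774*z - 2.41509433962264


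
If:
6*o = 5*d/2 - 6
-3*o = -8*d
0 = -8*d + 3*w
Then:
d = -4/9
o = -32/27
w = -32/27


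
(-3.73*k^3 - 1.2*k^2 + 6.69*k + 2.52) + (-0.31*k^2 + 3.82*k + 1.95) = -3.73*k^3 - 1.51*k^2 + 10.51*k + 4.47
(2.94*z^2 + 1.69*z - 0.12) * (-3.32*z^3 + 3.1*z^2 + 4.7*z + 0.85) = -9.7608*z^5 + 3.5032*z^4 + 19.4554*z^3 + 10.07*z^2 + 0.8725*z - 0.102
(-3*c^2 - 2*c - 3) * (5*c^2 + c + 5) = -15*c^4 - 13*c^3 - 32*c^2 - 13*c - 15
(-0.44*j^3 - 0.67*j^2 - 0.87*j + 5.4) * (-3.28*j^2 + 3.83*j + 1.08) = 1.4432*j^5 + 0.5124*j^4 - 0.1877*j^3 - 21.7677*j^2 + 19.7424*j + 5.832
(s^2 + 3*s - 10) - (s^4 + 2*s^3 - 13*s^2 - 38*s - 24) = -s^4 - 2*s^3 + 14*s^2 + 41*s + 14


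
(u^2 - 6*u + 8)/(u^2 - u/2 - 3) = 2*(u - 4)/(2*u + 3)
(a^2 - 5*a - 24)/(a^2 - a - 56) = (a + 3)/(a + 7)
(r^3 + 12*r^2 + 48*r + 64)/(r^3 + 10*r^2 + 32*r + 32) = (r + 4)/(r + 2)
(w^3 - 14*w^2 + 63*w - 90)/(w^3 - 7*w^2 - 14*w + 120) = (w - 3)/(w + 4)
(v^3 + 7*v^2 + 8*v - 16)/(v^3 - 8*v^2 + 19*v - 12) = (v^2 + 8*v + 16)/(v^2 - 7*v + 12)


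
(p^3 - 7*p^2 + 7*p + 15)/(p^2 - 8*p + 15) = p + 1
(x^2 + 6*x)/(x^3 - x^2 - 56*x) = (x + 6)/(x^2 - x - 56)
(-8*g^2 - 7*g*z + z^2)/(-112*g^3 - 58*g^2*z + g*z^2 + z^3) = (g + z)/(14*g^2 + 9*g*z + z^2)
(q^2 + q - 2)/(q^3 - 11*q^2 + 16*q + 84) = (q - 1)/(q^2 - 13*q + 42)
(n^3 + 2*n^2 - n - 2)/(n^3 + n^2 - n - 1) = (n + 2)/(n + 1)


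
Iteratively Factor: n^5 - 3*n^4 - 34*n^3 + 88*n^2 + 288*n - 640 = (n - 5)*(n^4 + 2*n^3 - 24*n^2 - 32*n + 128) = (n - 5)*(n - 2)*(n^3 + 4*n^2 - 16*n - 64) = (n - 5)*(n - 2)*(n + 4)*(n^2 - 16) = (n - 5)*(n - 2)*(n + 4)^2*(n - 4)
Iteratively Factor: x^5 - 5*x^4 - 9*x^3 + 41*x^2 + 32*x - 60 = (x + 2)*(x^4 - 7*x^3 + 5*x^2 + 31*x - 30) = (x - 1)*(x + 2)*(x^3 - 6*x^2 - x + 30) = (x - 1)*(x + 2)^2*(x^2 - 8*x + 15) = (x - 5)*(x - 1)*(x + 2)^2*(x - 3)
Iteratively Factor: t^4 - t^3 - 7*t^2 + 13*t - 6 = (t - 2)*(t^3 + t^2 - 5*t + 3) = (t - 2)*(t - 1)*(t^2 + 2*t - 3) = (t - 2)*(t - 1)^2*(t + 3)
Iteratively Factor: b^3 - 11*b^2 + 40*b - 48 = (b - 3)*(b^2 - 8*b + 16) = (b - 4)*(b - 3)*(b - 4)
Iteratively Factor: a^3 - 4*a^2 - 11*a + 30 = (a - 5)*(a^2 + a - 6) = (a - 5)*(a + 3)*(a - 2)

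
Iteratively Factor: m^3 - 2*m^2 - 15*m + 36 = (m - 3)*(m^2 + m - 12) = (m - 3)*(m + 4)*(m - 3)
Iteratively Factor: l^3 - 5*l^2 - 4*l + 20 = (l + 2)*(l^2 - 7*l + 10) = (l - 2)*(l + 2)*(l - 5)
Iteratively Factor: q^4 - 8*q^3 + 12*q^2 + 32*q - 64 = (q + 2)*(q^3 - 10*q^2 + 32*q - 32) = (q - 2)*(q + 2)*(q^2 - 8*q + 16) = (q - 4)*(q - 2)*(q + 2)*(q - 4)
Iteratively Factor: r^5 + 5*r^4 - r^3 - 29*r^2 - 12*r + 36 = (r + 3)*(r^4 + 2*r^3 - 7*r^2 - 8*r + 12) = (r + 3)^2*(r^3 - r^2 - 4*r + 4) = (r - 2)*(r + 3)^2*(r^2 + r - 2) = (r - 2)*(r - 1)*(r + 3)^2*(r + 2)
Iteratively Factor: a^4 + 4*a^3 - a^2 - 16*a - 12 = (a - 2)*(a^3 + 6*a^2 + 11*a + 6) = (a - 2)*(a + 1)*(a^2 + 5*a + 6) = (a - 2)*(a + 1)*(a + 3)*(a + 2)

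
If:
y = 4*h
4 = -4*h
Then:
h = -1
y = -4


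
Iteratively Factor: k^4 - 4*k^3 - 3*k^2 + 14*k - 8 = (k - 4)*(k^3 - 3*k + 2) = (k - 4)*(k - 1)*(k^2 + k - 2) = (k - 4)*(k - 1)^2*(k + 2)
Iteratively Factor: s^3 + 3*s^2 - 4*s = (s + 4)*(s^2 - s) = s*(s + 4)*(s - 1)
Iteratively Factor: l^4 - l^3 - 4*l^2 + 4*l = (l - 1)*(l^3 - 4*l) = (l - 1)*(l + 2)*(l^2 - 2*l) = (l - 2)*(l - 1)*(l + 2)*(l)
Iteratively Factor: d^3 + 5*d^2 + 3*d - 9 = (d + 3)*(d^2 + 2*d - 3) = (d - 1)*(d + 3)*(d + 3)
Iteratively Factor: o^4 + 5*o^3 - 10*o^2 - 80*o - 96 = (o + 3)*(o^3 + 2*o^2 - 16*o - 32) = (o + 3)*(o + 4)*(o^2 - 2*o - 8) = (o + 2)*(o + 3)*(o + 4)*(o - 4)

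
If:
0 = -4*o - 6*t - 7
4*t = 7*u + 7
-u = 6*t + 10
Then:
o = 7/23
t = -63/46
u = -41/23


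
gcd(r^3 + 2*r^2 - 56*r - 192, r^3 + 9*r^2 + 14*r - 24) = r^2 + 10*r + 24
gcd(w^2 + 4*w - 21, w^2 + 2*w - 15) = w - 3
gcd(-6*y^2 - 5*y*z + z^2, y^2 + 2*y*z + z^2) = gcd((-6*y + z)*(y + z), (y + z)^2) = y + z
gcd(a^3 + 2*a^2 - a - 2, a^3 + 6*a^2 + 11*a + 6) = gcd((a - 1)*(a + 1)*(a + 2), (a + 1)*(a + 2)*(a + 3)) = a^2 + 3*a + 2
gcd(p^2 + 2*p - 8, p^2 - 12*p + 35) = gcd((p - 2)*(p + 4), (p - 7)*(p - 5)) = 1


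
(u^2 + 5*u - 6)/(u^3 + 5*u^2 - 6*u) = 1/u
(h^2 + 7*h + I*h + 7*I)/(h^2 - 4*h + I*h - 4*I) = (h + 7)/(h - 4)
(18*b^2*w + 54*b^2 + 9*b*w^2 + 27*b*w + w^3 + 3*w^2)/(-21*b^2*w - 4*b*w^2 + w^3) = (6*b*w + 18*b + w^2 + 3*w)/(w*(-7*b + w))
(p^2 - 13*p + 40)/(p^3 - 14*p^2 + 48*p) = (p - 5)/(p*(p - 6))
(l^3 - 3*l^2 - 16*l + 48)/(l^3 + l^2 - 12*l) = (l - 4)/l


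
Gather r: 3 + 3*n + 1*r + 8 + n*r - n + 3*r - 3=2*n + r*(n + 4) + 8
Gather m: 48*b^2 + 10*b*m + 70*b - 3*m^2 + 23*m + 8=48*b^2 + 70*b - 3*m^2 + m*(10*b + 23) + 8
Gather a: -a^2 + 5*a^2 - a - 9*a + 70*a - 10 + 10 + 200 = 4*a^2 + 60*a + 200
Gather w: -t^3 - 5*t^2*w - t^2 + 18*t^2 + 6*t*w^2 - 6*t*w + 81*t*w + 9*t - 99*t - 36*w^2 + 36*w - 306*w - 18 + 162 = -t^3 + 17*t^2 - 90*t + w^2*(6*t - 36) + w*(-5*t^2 + 75*t - 270) + 144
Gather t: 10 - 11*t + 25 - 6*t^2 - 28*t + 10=-6*t^2 - 39*t + 45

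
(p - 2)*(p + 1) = p^2 - p - 2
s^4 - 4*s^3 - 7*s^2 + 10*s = s*(s - 5)*(s - 1)*(s + 2)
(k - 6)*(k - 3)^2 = k^3 - 12*k^2 + 45*k - 54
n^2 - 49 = (n - 7)*(n + 7)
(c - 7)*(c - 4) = c^2 - 11*c + 28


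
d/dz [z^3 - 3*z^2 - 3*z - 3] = 3*z^2 - 6*z - 3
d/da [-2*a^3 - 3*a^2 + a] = -6*a^2 - 6*a + 1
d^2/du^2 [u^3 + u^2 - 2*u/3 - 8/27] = 6*u + 2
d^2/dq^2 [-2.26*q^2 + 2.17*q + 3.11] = -4.52000000000000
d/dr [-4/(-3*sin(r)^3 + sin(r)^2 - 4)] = 4*(2 - 9*sin(r))*sin(r)*cos(r)/(3*sin(r)^3 - sin(r)^2 + 4)^2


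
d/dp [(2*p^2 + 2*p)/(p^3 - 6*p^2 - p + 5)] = 2*(p*(p + 1)*(-3*p^2 + 12*p + 1) + (2*p + 1)*(p^3 - 6*p^2 - p + 5))/(p^3 - 6*p^2 - p + 5)^2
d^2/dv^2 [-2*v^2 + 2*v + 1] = -4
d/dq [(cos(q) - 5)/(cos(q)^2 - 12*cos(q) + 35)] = sin(q)/(cos(q) - 7)^2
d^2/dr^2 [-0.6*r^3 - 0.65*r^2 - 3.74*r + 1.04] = -3.6*r - 1.3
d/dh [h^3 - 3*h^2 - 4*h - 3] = 3*h^2 - 6*h - 4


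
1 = 1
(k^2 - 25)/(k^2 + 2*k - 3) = (k^2 - 25)/(k^2 + 2*k - 3)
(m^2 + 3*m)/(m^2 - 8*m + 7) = m*(m + 3)/(m^2 - 8*m + 7)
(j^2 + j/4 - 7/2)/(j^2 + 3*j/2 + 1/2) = (4*j^2 + j - 14)/(2*(2*j^2 + 3*j + 1))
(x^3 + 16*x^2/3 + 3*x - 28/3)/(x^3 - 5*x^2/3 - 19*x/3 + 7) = (x + 4)/(x - 3)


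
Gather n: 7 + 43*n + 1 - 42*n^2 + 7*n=-42*n^2 + 50*n + 8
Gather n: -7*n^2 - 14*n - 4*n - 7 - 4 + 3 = -7*n^2 - 18*n - 8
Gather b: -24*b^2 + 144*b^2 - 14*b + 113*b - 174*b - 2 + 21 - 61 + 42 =120*b^2 - 75*b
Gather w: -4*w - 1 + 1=-4*w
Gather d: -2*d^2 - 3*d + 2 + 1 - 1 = -2*d^2 - 3*d + 2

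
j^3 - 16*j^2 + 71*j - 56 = (j - 8)*(j - 7)*(j - 1)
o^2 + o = o*(o + 1)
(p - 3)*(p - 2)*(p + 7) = p^3 + 2*p^2 - 29*p + 42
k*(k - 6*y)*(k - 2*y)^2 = k^4 - 10*k^3*y + 28*k^2*y^2 - 24*k*y^3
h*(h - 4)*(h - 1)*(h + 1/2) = h^4 - 9*h^3/2 + 3*h^2/2 + 2*h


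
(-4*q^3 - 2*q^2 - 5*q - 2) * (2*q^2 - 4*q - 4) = -8*q^5 + 12*q^4 + 14*q^3 + 24*q^2 + 28*q + 8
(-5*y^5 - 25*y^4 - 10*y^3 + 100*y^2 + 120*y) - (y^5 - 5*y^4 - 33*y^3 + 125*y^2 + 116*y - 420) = -6*y^5 - 20*y^4 + 23*y^3 - 25*y^2 + 4*y + 420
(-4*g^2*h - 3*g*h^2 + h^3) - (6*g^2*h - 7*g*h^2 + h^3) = -10*g^2*h + 4*g*h^2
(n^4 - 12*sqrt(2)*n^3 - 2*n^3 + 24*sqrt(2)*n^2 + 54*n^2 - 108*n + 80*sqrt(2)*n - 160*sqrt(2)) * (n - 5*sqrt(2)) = n^5 - 17*sqrt(2)*n^4 - 2*n^4 + 34*sqrt(2)*n^3 + 174*n^3 - 348*n^2 - 190*sqrt(2)*n^2 - 800*n + 380*sqrt(2)*n + 1600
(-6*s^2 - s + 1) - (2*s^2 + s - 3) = -8*s^2 - 2*s + 4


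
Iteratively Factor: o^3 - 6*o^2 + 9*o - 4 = (o - 4)*(o^2 - 2*o + 1) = (o - 4)*(o - 1)*(o - 1)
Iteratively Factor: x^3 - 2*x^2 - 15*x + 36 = (x - 3)*(x^2 + x - 12) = (x - 3)^2*(x + 4)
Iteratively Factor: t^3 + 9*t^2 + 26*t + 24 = (t + 3)*(t^2 + 6*t + 8) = (t + 2)*(t + 3)*(t + 4)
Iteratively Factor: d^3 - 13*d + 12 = (d - 3)*(d^2 + 3*d - 4) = (d - 3)*(d - 1)*(d + 4)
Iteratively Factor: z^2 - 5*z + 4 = (z - 4)*(z - 1)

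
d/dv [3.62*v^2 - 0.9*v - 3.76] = 7.24*v - 0.9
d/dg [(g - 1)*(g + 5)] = 2*g + 4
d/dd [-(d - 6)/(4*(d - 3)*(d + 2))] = (d^2 - 12*d + 12)/(4*(d^4 - 2*d^3 - 11*d^2 + 12*d + 36))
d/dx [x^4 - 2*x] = 4*x^3 - 2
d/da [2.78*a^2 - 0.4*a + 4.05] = 5.56*a - 0.4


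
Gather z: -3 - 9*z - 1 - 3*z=-12*z - 4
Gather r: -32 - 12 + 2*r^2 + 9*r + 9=2*r^2 + 9*r - 35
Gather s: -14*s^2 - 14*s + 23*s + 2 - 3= -14*s^2 + 9*s - 1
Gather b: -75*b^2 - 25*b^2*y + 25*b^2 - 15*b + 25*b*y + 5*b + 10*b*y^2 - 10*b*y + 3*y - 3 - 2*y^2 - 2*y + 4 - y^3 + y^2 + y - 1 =b^2*(-25*y - 50) + b*(10*y^2 + 15*y - 10) - y^3 - y^2 + 2*y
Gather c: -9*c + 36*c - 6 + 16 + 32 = 27*c + 42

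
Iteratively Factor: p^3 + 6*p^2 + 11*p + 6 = (p + 1)*(p^2 + 5*p + 6) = (p + 1)*(p + 2)*(p + 3)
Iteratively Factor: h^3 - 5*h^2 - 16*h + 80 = (h + 4)*(h^2 - 9*h + 20) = (h - 5)*(h + 4)*(h - 4)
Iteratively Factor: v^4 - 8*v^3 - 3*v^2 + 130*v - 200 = (v - 5)*(v^3 - 3*v^2 - 18*v + 40) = (v - 5)^2*(v^2 + 2*v - 8) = (v - 5)^2*(v + 4)*(v - 2)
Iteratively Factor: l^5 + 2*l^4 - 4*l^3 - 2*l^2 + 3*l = (l - 1)*(l^4 + 3*l^3 - l^2 - 3*l) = l*(l - 1)*(l^3 + 3*l^2 - l - 3) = l*(l - 1)^2*(l^2 + 4*l + 3) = l*(l - 1)^2*(l + 3)*(l + 1)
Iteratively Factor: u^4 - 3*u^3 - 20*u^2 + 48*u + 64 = (u - 4)*(u^3 + u^2 - 16*u - 16) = (u - 4)^2*(u^2 + 5*u + 4) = (u - 4)^2*(u + 1)*(u + 4)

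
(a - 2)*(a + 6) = a^2 + 4*a - 12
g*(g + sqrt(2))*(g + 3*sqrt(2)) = g^3 + 4*sqrt(2)*g^2 + 6*g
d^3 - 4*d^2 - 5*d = d*(d - 5)*(d + 1)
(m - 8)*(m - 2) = m^2 - 10*m + 16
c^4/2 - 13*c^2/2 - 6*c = c*(c/2 + 1/2)*(c - 4)*(c + 3)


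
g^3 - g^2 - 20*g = g*(g - 5)*(g + 4)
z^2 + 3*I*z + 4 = (z - I)*(z + 4*I)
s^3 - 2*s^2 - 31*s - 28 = (s - 7)*(s + 1)*(s + 4)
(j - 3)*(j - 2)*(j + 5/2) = j^3 - 5*j^2/2 - 13*j/2 + 15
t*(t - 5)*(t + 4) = t^3 - t^2 - 20*t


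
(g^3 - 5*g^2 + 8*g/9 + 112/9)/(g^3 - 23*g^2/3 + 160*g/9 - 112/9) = (3*g + 4)/(3*g - 4)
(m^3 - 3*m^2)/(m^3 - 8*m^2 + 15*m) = m/(m - 5)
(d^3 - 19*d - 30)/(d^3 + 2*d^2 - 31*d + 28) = (d^3 - 19*d - 30)/(d^3 + 2*d^2 - 31*d + 28)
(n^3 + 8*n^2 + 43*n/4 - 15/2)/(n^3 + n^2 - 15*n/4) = (2*n^2 + 11*n - 6)/(n*(2*n - 3))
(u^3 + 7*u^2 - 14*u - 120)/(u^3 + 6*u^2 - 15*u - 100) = (u + 6)/(u + 5)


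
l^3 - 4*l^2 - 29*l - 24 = (l - 8)*(l + 1)*(l + 3)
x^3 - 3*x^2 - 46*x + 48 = (x - 8)*(x - 1)*(x + 6)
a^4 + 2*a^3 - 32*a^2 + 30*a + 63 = (a - 3)^2*(a + 1)*(a + 7)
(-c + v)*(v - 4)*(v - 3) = -c*v^2 + 7*c*v - 12*c + v^3 - 7*v^2 + 12*v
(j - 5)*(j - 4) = j^2 - 9*j + 20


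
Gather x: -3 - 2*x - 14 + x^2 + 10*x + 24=x^2 + 8*x + 7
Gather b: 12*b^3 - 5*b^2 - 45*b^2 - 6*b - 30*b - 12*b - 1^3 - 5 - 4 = 12*b^3 - 50*b^2 - 48*b - 10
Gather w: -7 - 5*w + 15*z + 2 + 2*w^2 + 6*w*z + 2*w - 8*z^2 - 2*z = 2*w^2 + w*(6*z - 3) - 8*z^2 + 13*z - 5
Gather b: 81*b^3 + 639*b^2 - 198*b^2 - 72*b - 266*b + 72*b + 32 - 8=81*b^3 + 441*b^2 - 266*b + 24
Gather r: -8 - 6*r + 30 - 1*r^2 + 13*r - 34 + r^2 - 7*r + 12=0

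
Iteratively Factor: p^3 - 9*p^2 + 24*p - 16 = (p - 4)*(p^2 - 5*p + 4) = (p - 4)*(p - 1)*(p - 4)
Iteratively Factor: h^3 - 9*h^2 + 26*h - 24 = (h - 2)*(h^2 - 7*h + 12) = (h - 4)*(h - 2)*(h - 3)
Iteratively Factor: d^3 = (d)*(d^2) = d^2*(d)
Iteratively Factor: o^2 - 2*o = (o - 2)*(o)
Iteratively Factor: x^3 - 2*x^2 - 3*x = (x - 3)*(x^2 + x) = x*(x - 3)*(x + 1)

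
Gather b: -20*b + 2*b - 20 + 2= -18*b - 18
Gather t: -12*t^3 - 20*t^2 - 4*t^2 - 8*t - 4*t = -12*t^3 - 24*t^2 - 12*t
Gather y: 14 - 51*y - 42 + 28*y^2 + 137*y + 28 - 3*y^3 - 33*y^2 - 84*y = -3*y^3 - 5*y^2 + 2*y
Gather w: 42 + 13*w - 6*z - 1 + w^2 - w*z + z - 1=w^2 + w*(13 - z) - 5*z + 40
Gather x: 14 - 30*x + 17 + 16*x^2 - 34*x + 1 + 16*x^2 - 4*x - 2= 32*x^2 - 68*x + 30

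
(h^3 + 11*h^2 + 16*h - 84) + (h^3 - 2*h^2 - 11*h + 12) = 2*h^3 + 9*h^2 + 5*h - 72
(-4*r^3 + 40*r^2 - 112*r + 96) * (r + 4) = -4*r^4 + 24*r^3 + 48*r^2 - 352*r + 384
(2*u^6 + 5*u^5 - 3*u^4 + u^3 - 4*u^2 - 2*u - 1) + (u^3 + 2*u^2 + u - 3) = 2*u^6 + 5*u^5 - 3*u^4 + 2*u^3 - 2*u^2 - u - 4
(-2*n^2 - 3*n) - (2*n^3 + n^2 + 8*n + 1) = -2*n^3 - 3*n^2 - 11*n - 1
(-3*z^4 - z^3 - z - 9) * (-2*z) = 6*z^5 + 2*z^4 + 2*z^2 + 18*z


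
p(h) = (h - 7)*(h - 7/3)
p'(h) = 2*h - 28/3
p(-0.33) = 19.52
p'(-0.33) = -9.99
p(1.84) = 2.55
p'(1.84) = -5.65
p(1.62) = 3.84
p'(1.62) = -6.09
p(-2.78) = 50.01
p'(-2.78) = -14.89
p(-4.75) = 83.23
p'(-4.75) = -18.83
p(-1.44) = 31.85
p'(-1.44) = -12.21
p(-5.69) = 101.82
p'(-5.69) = -20.71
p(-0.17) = 17.95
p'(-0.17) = -9.67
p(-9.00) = 181.33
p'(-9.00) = -27.33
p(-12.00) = 272.33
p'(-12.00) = -33.33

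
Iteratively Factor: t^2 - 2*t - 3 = (t + 1)*(t - 3)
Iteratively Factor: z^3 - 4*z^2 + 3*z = (z - 1)*(z^2 - 3*z) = (z - 3)*(z - 1)*(z)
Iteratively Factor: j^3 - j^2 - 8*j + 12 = (j + 3)*(j^2 - 4*j + 4) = (j - 2)*(j + 3)*(j - 2)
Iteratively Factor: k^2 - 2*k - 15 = (k - 5)*(k + 3)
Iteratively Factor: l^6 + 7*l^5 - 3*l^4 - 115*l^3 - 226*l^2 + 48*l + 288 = (l + 3)*(l^5 + 4*l^4 - 15*l^3 - 70*l^2 - 16*l + 96) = (l + 3)*(l + 4)*(l^4 - 15*l^2 - 10*l + 24) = (l + 2)*(l + 3)*(l + 4)*(l^3 - 2*l^2 - 11*l + 12) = (l - 1)*(l + 2)*(l + 3)*(l + 4)*(l^2 - l - 12) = (l - 1)*(l + 2)*(l + 3)^2*(l + 4)*(l - 4)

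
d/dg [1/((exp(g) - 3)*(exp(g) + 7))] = 2*(-exp(g) - 2)*exp(g)/(exp(4*g) + 8*exp(3*g) - 26*exp(2*g) - 168*exp(g) + 441)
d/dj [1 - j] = -1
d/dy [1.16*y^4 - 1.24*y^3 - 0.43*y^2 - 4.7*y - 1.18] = 4.64*y^3 - 3.72*y^2 - 0.86*y - 4.7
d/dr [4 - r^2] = -2*r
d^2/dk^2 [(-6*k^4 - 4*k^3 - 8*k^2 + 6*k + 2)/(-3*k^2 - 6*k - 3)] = 4*(3*k^4 + 12*k^3 + 18*k^2 - 5*k + 7)/(3*(k^4 + 4*k^3 + 6*k^2 + 4*k + 1))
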